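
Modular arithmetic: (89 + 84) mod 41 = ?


89 + 84 = 173
173 mod 41 = 9


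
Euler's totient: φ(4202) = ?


4202 = 2 × 11 × 191
Prime factors: 2, 11, 191
φ(4202) = 4202 × (1-1/2) × (1-1/11) × (1-1/191)
= 4202 × 1/2 × 10/11 × 190/191 = 1900

φ(4202) = 1900


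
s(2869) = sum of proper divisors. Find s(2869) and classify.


Proper divisors: 1, 19, 151
Sum = 1 + 19 + 151 = 171
171 < 2869 → deficient

s(2869) = 171 (deficient)


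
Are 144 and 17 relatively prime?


Euclidean algorithm:
144 = 8 * 17 + 8
17 = 2 * 8 + 1
8 = 8 * 1 + 0
GCD(144, 17) = 1

Yes, coprime (GCD = 1)


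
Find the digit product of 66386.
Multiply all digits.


6 × 6 × 3 × 8 × 6 = 5184


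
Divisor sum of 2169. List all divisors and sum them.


Divisors of 2169: 1, 3, 9, 241, 723, 2169
Sum = 1 + 3 + 9 + 241 + 723 + 2169 = 3146

σ(2169) = 3146


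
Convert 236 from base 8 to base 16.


236 (base 8) = 158 (decimal)
158 (decimal) = 9E (base 16)


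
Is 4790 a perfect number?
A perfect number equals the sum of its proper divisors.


Proper divisors of 4790: 1, 2, 5, 10, 479, 958, 2395
Sum = 1 + 2 + 5 + 10 + 479 + 958 + 2395 = 3850

No, 4790 is not perfect (3850 ≠ 4790)


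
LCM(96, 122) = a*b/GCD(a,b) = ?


GCD(96, 122) = 2
LCM = 96*122/2 = 11712/2 = 5856

LCM = 5856


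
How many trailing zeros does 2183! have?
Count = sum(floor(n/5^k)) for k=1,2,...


floor(2183/5) = 436
floor(2183/25) = 87
floor(2183/125) = 17
floor(2183/625) = 3
Total = 543

543 trailing zeros


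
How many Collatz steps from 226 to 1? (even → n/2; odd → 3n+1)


226 → 113 → 340 → 170 → 85 → 256 → 128 → 64 → 32 → 16 → 8 → 4 → 2 → 1
Total steps = 13

13 steps


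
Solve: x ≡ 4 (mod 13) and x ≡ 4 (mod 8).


M = 13*8 = 104
M1 = M/13 = 8, M2 = M/8 = 13
M1^(-1) mod 13 = 5, M2^(-1) mod 8 = 5
x = 4*8*5 + 4*13*5 = 420
420 mod 104 = 4
Check: 4 mod 13 = 4 ✓, 4 mod 8 = 4 ✓

x ≡ 4 (mod 104)


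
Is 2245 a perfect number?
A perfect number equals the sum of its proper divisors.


Proper divisors of 2245: 1, 5, 449
Sum = 1 + 5 + 449 = 455

No, 2245 is not perfect (455 ≠ 2245)


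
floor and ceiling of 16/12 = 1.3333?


16/12 = 1.3333
floor = 1
ceil = 2

floor = 1, ceil = 2


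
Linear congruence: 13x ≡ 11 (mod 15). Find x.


GCD(13, 15) = 1, unique solution
a^(-1) mod 15 = 7
x = 7 * 11 mod 15 = 2

x ≡ 2 (mod 15)


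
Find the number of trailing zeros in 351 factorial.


floor(351/5) = 70
floor(351/25) = 14
floor(351/125) = 2
Total = 86

86 trailing zeros


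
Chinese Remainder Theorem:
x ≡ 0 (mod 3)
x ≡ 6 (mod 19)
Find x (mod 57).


M = 3*19 = 57
M1 = M/3 = 19, M2 = M/19 = 3
M1^(-1) mod 3 = 1, M2^(-1) mod 19 = 13
x = 0*19*1 + 6*3*13 = 234
234 mod 57 = 6
Check: 6 mod 3 = 0 ✓, 6 mod 19 = 6 ✓

x ≡ 6 (mod 57)


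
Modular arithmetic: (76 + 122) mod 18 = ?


76 + 122 = 198
198 mod 18 = 0


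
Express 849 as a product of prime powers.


849 / 3 = 283
283 / 283 = 1
849 = 3 × 283


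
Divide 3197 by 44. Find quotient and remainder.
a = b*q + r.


3197 = 44 * 72 + 29
Check: 3168 + 29 = 3197

q = 72, r = 29


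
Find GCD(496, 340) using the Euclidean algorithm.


496 = 1 * 340 + 156
340 = 2 * 156 + 28
156 = 5 * 28 + 16
28 = 1 * 16 + 12
16 = 1 * 12 + 4
12 = 3 * 4 + 0
GCD = 4


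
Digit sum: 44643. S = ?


4 + 4 + 6 + 4 + 3 = 21


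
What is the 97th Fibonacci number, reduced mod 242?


F(k) mod 242 for k=1..97:
1, 1, 2, 3, 5, 8, 13, 21, 34, 55, 89, 144, 233, 135, 126, 19, 145, 164, 67, 231, 56, 45, 101, 146, 5, 151, 156, 65, 221, 44, 23, 67, 90, 157, 5, 162, 167, 87, 12, 99, 111, 210, 79, 47, 126, 173, 57, 230, 45, 33, 78, 111, 189, 58, 5, 63, 68, 131, 199, 88, 45, 133, 178, 69, 5, 74, 79, 153, 232, 143, 133, 34, 167, 201, 126, 85, 211, 54, 23, 77, 100, 177, 35, 212, 5, 217, 222, 197, 177, 132, 67, 199, 24, 223, 5, 228, 233
F(97) mod 242 = 233


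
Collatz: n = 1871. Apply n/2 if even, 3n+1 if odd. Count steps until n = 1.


1871 → 5614 → 2807 → 8422 → 4211 → 12634 → 6317 → 18952 → 9476 → 4738 → 2369 → 7108 → 3554 → 1777 → 5332 → 2666 → 1333 → 4000 → 2000 → 1000 → 500 → 250 → 125 → 376 → 188 → 94 → 47 → 142 → 71 → 214 → 107 → 322 → 161 → 484 → 242 → 121 → 364 → 182 → 91 → 274 → 137 → 412 → 206 → 103 → 310 → 155 → 466 → 233 → 700 → 350 → 175 → 526 → 263 → 790 → 395 → 1186 → 593 → 1780 → 890 → 445 → 1336 → 668 → 334 → 167 → 502 → 251 → 754 → 377 → 1132 → 566 → 283 → 850 → 425 → 1276 → 638 → 319 → 958 → 479 → 1438 → 719 → 2158 → 1079 → 3238 → 1619 → 4858 → 2429 → 7288 → 3644 → 1822 → 911 → 2734 → 1367 → 4102 → 2051 → 6154 → 3077 → 9232 → 4616 → 2308 → 1154 → 577 → 1732 → 866 → 433 → 1300 → 650 → 325 → 976 → 488 → 244 → 122 → 61 → 184 → 92 → 46 → 23 → 70 → 35 → 106 → 53 → 160 → 80 → 40 → 20 → 10 → 5 → 16 → 8 → 4 → 2 → 1
Total steps = 130

130 steps


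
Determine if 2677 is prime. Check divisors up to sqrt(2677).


Check divisors up to sqrt(2677) = 51.7397
No divisors found.
2677 is prime.

Yes, 2677 is prime


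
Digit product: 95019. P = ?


9 × 5 × 0 × 1 × 9 = 0


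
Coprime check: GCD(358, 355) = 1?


Euclidean algorithm:
358 = 1 * 355 + 3
355 = 118 * 3 + 1
3 = 3 * 1 + 0
GCD(358, 355) = 1

Yes, coprime (GCD = 1)


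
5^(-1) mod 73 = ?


Use the extended Euclidean algorithm on (73, 5); each row r = 73*s + 5*t:
r=73, s=1, t=0
r=5, s=0, t=1
q=14: r=3, s=1, t=-14   [73*(1) + 5*(-14) = 3]
q=1: r=2, s=-1, t=15   [73*(-1) + 5*(15) = 2]
q=1: r=1, s=2, t=-29   [73*(2) + 5*(-29) = 1]
q=2: r=0, s=-5, t=73   [73*(-5) + 5*(73) = 0]
GCD = 1 with t = -29, so 5*(-29) ≡ 1 (mod 73)
Inverse = -29 mod 73 = 44
Check: 5 * 44 = 220 ≡ 1 (mod 73)

5^(-1) ≡ 44 (mod 73)


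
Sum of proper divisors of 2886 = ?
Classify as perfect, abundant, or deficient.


Proper divisors: 1, 2, 3, 6, 13, 26, 37, 39, 74, 78, 111, 222, 481, 962, 1443
Sum = 1 + 2 + 3 + 6 + 13 + 26 + 37 + 39 + 74 + 78 + 111 + 222 + 481 + 962 + 1443 = 3498
3498 > 2886 → abundant

s(2886) = 3498 (abundant)


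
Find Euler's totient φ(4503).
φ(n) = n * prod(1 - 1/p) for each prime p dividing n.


4503 = 3 × 19 × 79
Prime factors: 3, 19, 79
φ(4503) = 4503 × (1-1/3) × (1-1/19) × (1-1/79)
= 4503 × 2/3 × 18/19 × 78/79 = 2808

φ(4503) = 2808


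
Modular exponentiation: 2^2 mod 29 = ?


2^1 mod 29 = 2
2^2 mod 29 = 4


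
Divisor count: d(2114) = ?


2114 = 2^1 × 7^1 × 151^1
d(2114) = (1+1) × (1+1) × (1+1) = 8

8 divisors


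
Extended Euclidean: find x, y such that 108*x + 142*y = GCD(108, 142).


Tabular extended Euclidean (each row: r = 108*s + 142*t):
r=108, s=1, t=0
r=142, s=0, t=1
q=0: r=108, s=1, t=0   [108*(1) + 142*(0) = 108]
q=1: r=34, s=-1, t=1   [108*(-1) + 142*(1) = 34]
q=3: r=6, s=4, t=-3   [108*(4) + 142*(-3) = 6]
q=5: r=4, s=-21, t=16   [108*(-21) + 142*(16) = 4]
q=1: r=2, s=25, t=-19   [108*(25) + 142*(-19) = 2]
q=2: r=0, s=-71, t=54   [108*(-71) + 142*(54) = 0]
GCD = 2; from the row with r=2: x=25, y=-19
Check: 108*(25) + 142*(-19) = 2700 - 2698 = 2

GCD = 2, x = 25, y = -19


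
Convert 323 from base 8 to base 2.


323 (base 8) = 211 (decimal)
211 (decimal) = 11010011 (base 2)


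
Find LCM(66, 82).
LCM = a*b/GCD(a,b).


GCD(66, 82) = 2
LCM = 66*82/2 = 5412/2 = 2706

LCM = 2706


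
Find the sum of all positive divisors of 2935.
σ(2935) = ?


Divisors of 2935: 1, 5, 587, 2935
Sum = 1 + 5 + 587 + 2935 = 3528

σ(2935) = 3528


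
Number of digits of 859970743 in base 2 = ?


859970743 in base 2 = 110011010000100001110010110111
Number of digits = 30

30 digits (base 2)


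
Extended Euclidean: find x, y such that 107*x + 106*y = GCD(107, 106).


Tabular extended Euclidean (each row: r = 107*s + 106*t):
r=107, s=1, t=0
r=106, s=0, t=1
q=1: r=1, s=1, t=-1   [107*(1) + 106*(-1) = 1]
q=106: r=0, s=-106, t=107   [107*(-106) + 106*(107) = 0]
GCD = 1; from the row with r=1: x=1, y=-1
Check: 107*(1) + 106*(-1) = 107 - 106 = 1

GCD = 1, x = 1, y = -1


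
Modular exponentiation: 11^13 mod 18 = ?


11^1 mod 18 = 11
11^2 mod 18 = 13
11^3 mod 18 = 17
11^4 mod 18 = 7
11^5 mod 18 = 5
11^6 mod 18 = 1
11^7 mod 18 = 11
11^8 mod 18 = 13
11^9 mod 18 = 17
11^10 mod 18 = 7
11^11 mod 18 = 5
11^12 mod 18 = 1
11^13 mod 18 = 11


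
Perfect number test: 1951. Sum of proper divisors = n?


Proper divisors of 1951: 1
Sum = 1 = 1

No, 1951 is not perfect (1 ≠ 1951)


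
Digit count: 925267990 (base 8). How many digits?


925267990 in base 8 = 6711474026
Number of digits = 10

10 digits (base 8)


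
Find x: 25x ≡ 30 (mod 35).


GCD(25, 35) = 5 divides 30
Divide: 5x ≡ 6 (mod 7)
x ≡ 4 (mod 7)


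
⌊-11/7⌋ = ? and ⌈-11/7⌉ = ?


-11/7 = -1.5714
floor = -2
ceil = -1

floor = -2, ceil = -1


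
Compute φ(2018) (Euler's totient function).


2018 = 2 × 1009
Prime factors: 2, 1009
φ(2018) = 2018 × (1-1/2) × (1-1/1009)
= 2018 × 1/2 × 1008/1009 = 1008

φ(2018) = 1008


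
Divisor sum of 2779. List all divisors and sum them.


Divisors of 2779: 1, 7, 397, 2779
Sum = 1 + 7 + 397 + 2779 = 3184

σ(2779) = 3184


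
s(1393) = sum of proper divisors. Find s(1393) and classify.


Proper divisors: 1, 7, 199
Sum = 1 + 7 + 199 = 207
207 < 1393 → deficient

s(1393) = 207 (deficient)


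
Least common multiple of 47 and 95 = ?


GCD(47, 95) = 1
LCM = 47*95/1 = 4465/1 = 4465

LCM = 4465


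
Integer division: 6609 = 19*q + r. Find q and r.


6609 = 19 * 347 + 16
Check: 6593 + 16 = 6609

q = 347, r = 16


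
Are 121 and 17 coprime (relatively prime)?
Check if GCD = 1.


Euclidean algorithm:
121 = 7 * 17 + 2
17 = 8 * 2 + 1
2 = 2 * 1 + 0
GCD(121, 17) = 1

Yes, coprime (GCD = 1)


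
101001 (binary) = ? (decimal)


101001 (base 2) = 41 (decimal)
41 (decimal) = 41 (base 10)


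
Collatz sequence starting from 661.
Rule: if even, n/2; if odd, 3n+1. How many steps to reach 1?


661 → 1984 → 992 → 496 → 248 → 124 → 62 → 31 → 94 → 47 → 142 → 71 → 214 → 107 → 322 → 161 → 484 → 242 → 121 → 364 → 182 → 91 → 274 → 137 → 412 → 206 → 103 → 310 → 155 → 466 → 233 → 700 → 350 → 175 → 526 → 263 → 790 → 395 → 1186 → 593 → 1780 → 890 → 445 → 1336 → 668 → 334 → 167 → 502 → 251 → 754 → 377 → 1132 → 566 → 283 → 850 → 425 → 1276 → 638 → 319 → 958 → 479 → 1438 → 719 → 2158 → 1079 → 3238 → 1619 → 4858 → 2429 → 7288 → 3644 → 1822 → 911 → 2734 → 1367 → 4102 → 2051 → 6154 → 3077 → 9232 → 4616 → 2308 → 1154 → 577 → 1732 → 866 → 433 → 1300 → 650 → 325 → 976 → 488 → 244 → 122 → 61 → 184 → 92 → 46 → 23 → 70 → 35 → 106 → 53 → 160 → 80 → 40 → 20 → 10 → 5 → 16 → 8 → 4 → 2 → 1
Total steps = 113

113 steps


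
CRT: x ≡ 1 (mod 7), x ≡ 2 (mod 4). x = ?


M = 7*4 = 28
M1 = M/7 = 4, M2 = M/4 = 7
M1^(-1) mod 7 = 2, M2^(-1) mod 4 = 3
x = 1*4*2 + 2*7*3 = 50
50 mod 28 = 22
Check: 22 mod 7 = 1 ✓, 22 mod 4 = 2 ✓

x ≡ 22 (mod 28)


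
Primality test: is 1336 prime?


1336 / 2 = 668 (exact division)
1336 is NOT prime.

No, 1336 is not prime


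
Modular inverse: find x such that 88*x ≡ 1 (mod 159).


Use the extended Euclidean algorithm on (159, 88); each row r = 159*s + 88*t:
r=159, s=1, t=0
r=88, s=0, t=1
q=1: r=71, s=1, t=-1   [159*(1) + 88*(-1) = 71]
q=1: r=17, s=-1, t=2   [159*(-1) + 88*(2) = 17]
q=4: r=3, s=5, t=-9   [159*(5) + 88*(-9) = 3]
q=5: r=2, s=-26, t=47   [159*(-26) + 88*(47) = 2]
q=1: r=1, s=31, t=-56   [159*(31) + 88*(-56) = 1]
q=2: r=0, s=-88, t=159   [159*(-88) + 88*(159) = 0]
GCD = 1 with t = -56, so 88*(-56) ≡ 1 (mod 159)
Inverse = -56 mod 159 = 103
Check: 88 * 103 = 9064 ≡ 1 (mod 159)

88^(-1) ≡ 103 (mod 159)


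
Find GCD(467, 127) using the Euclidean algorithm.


467 = 3 * 127 + 86
127 = 1 * 86 + 41
86 = 2 * 41 + 4
41 = 10 * 4 + 1
4 = 4 * 1 + 0
GCD = 1


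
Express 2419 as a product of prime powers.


2419 / 41 = 59
59 / 59 = 1
2419 = 41 × 59


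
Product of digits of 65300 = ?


6 × 5 × 3 × 0 × 0 = 0


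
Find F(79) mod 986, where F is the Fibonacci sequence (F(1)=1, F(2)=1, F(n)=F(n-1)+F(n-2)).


F(k) mod 986 for k=1..79:
1, 1, 2, 3, 5, 8, 13, 21, 34, 55, 89, 144, 233, 377, 610, 1, 611, 612, 237, 849, 100, 949, 63, 26, 89, 115, 204, 319, 523, 842, 379, 235, 614, 849, 477, 340, 817, 171, 2, 173, 175, 348, 523, 871, 408, 293, 701, 8, 709, 717, 440, 171, 611, 782, 407, 203, 610, 813, 437, 264, 701, 965, 680, 659, 353, 26, 379, 405, 784, 203, 1, 204, 205, 409, 614, 37, 651, 688, 353
F(79) mod 986 = 353


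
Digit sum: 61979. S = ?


6 + 1 + 9 + 7 + 9 = 32


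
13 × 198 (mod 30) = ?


13 × 198 = 2574
2574 mod 30 = 24


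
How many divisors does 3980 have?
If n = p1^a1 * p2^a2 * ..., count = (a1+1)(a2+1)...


3980 = 2^2 × 5^1 × 199^1
d(3980) = (2+1) × (1+1) × (1+1) = 12

12 divisors


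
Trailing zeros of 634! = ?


floor(634/5) = 126
floor(634/25) = 25
floor(634/125) = 5
floor(634/625) = 1
Total = 157

157 trailing zeros


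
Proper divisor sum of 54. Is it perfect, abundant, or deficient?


Proper divisors: 1, 2, 3, 6, 9, 18, 27
Sum = 1 + 2 + 3 + 6 + 9 + 18 + 27 = 66
66 > 54 → abundant

s(54) = 66 (abundant)


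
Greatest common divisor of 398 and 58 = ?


398 = 6 * 58 + 50
58 = 1 * 50 + 8
50 = 6 * 8 + 2
8 = 4 * 2 + 0
GCD = 2


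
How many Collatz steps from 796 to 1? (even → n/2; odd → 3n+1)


796 → 398 → 199 → 598 → 299 → 898 → 449 → 1348 → 674 → 337 → 1012 → 506 → 253 → 760 → 380 → 190 → 95 → 286 → 143 → 430 → 215 → 646 → 323 → 970 → 485 → 1456 → 728 → 364 → 182 → 91 → 274 → 137 → 412 → 206 → 103 → 310 → 155 → 466 → 233 → 700 → 350 → 175 → 526 → 263 → 790 → 395 → 1186 → 593 → 1780 → 890 → 445 → 1336 → 668 → 334 → 167 → 502 → 251 → 754 → 377 → 1132 → 566 → 283 → 850 → 425 → 1276 → 638 → 319 → 958 → 479 → 1438 → 719 → 2158 → 1079 → 3238 → 1619 → 4858 → 2429 → 7288 → 3644 → 1822 → 911 → 2734 → 1367 → 4102 → 2051 → 6154 → 3077 → 9232 → 4616 → 2308 → 1154 → 577 → 1732 → 866 → 433 → 1300 → 650 → 325 → 976 → 488 → 244 → 122 → 61 → 184 → 92 → 46 → 23 → 70 → 35 → 106 → 53 → 160 → 80 → 40 → 20 → 10 → 5 → 16 → 8 → 4 → 2 → 1
Total steps = 121

121 steps


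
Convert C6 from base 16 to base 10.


C6 (base 16) = 198 (decimal)
198 (decimal) = 198 (base 10)


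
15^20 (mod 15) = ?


15^1 mod 15 = 0
15^2 mod 15 = 0
15^3 mod 15 = 0
15^4 mod 15 = 0
15^5 mod 15 = 0
15^6 mod 15 = 0
15^7 mod 15 = 0
15^8 mod 15 = 0
15^9 mod 15 = 0
15^10 mod 15 = 0
15^11 mod 15 = 0
15^12 mod 15 = 0
15^13 mod 15 = 0
15^14 mod 15 = 0
15^15 mod 15 = 0
15^16 mod 15 = 0
15^17 mod 15 = 0
15^18 mod 15 = 0
15^19 mod 15 = 0
15^20 mod 15 = 0


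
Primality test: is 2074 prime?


2074 / 2 = 1037 (exact division)
2074 is NOT prime.

No, 2074 is not prime


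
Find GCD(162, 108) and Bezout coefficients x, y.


Tabular extended Euclidean (each row: r = 162*s + 108*t):
r=162, s=1, t=0
r=108, s=0, t=1
q=1: r=54, s=1, t=-1   [162*(1) + 108*(-1) = 54]
q=2: r=0, s=-2, t=3   [162*(-2) + 108*(3) = 0]
GCD = 54; from the row with r=54: x=1, y=-1
Check: 162*(1) + 108*(-1) = 162 - 108 = 54

GCD = 54, x = 1, y = -1


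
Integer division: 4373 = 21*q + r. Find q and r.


4373 = 21 * 208 + 5
Check: 4368 + 5 = 4373

q = 208, r = 5


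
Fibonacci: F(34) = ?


Sequence: 1, 1, 2, 3, 5, 8, 13, 21, 34, 55, 89, 144, 233, 377, 610, 987, 1597, 2584, 4181, 6765, 10946, 17711, 28657, 46368, 75025, 121393, 196418, 317811, 514229, 832040, 1346269, 2178309, 3524578, 5702887
F(34) = 5702887


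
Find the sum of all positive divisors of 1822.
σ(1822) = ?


Divisors of 1822: 1, 2, 911, 1822
Sum = 1 + 2 + 911 + 1822 = 2736

σ(1822) = 2736


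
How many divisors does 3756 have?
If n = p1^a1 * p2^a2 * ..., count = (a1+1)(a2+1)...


3756 = 2^2 × 3^1 × 313^1
d(3756) = (2+1) × (1+1) × (1+1) = 12

12 divisors


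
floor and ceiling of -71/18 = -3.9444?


-71/18 = -3.9444
floor = -4
ceil = -3

floor = -4, ceil = -3


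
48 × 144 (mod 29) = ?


48 × 144 = 6912
6912 mod 29 = 10


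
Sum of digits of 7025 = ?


7 + 0 + 2 + 5 = 14


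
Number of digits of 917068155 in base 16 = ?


917068155 in base 16 = 36A9597B
Number of digits = 8

8 digits (base 16)


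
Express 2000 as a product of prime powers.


2000 / 2 = 1000
1000 / 2 = 500
500 / 2 = 250
250 / 2 = 125
125 / 5 = 25
25 / 5 = 5
5 / 5 = 1
2000 = 2^4 × 5^3


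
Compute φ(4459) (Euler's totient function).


4459 = 7^3 × 13
Prime factors: 7, 13
φ(4459) = 4459 × (1-1/7) × (1-1/13)
= 4459 × 6/7 × 12/13 = 3528

φ(4459) = 3528


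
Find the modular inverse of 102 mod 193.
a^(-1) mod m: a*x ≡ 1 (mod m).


Use the extended Euclidean algorithm on (193, 102); each row r = 193*s + 102*t:
r=193, s=1, t=0
r=102, s=0, t=1
q=1: r=91, s=1, t=-1   [193*(1) + 102*(-1) = 91]
q=1: r=11, s=-1, t=2   [193*(-1) + 102*(2) = 11]
q=8: r=3, s=9, t=-17   [193*(9) + 102*(-17) = 3]
q=3: r=2, s=-28, t=53   [193*(-28) + 102*(53) = 2]
q=1: r=1, s=37, t=-70   [193*(37) + 102*(-70) = 1]
q=2: r=0, s=-102, t=193   [193*(-102) + 102*(193) = 0]
GCD = 1 with t = -70, so 102*(-70) ≡ 1 (mod 193)
Inverse = -70 mod 193 = 123
Check: 102 * 123 = 12546 ≡ 1 (mod 193)

102^(-1) ≡ 123 (mod 193)


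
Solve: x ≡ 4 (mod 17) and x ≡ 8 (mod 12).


M = 17*12 = 204
M1 = M/17 = 12, M2 = M/12 = 17
M1^(-1) mod 17 = 10, M2^(-1) mod 12 = 5
x = 4*12*10 + 8*17*5 = 1160
1160 mod 204 = 140
Check: 140 mod 17 = 4 ✓, 140 mod 12 = 8 ✓

x ≡ 140 (mod 204)


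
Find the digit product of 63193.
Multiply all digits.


6 × 3 × 1 × 9 × 3 = 486


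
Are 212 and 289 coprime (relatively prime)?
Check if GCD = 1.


Euclidean algorithm:
289 = 1 * 212 + 77
212 = 2 * 77 + 58
77 = 1 * 58 + 19
58 = 3 * 19 + 1
19 = 19 * 1 + 0
GCD(212, 289) = 1

Yes, coprime (GCD = 1)


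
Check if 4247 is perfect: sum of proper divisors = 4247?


Proper divisors of 4247: 1, 31, 137
Sum = 1 + 31 + 137 = 169

No, 4247 is not perfect (169 ≠ 4247)


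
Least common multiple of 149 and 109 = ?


GCD(149, 109) = 1
LCM = 149*109/1 = 16241/1 = 16241

LCM = 16241


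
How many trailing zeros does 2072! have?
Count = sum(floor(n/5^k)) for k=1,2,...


floor(2072/5) = 414
floor(2072/25) = 82
floor(2072/125) = 16
floor(2072/625) = 3
Total = 515

515 trailing zeros


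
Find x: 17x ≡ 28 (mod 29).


GCD(17, 29) = 1, unique solution
a^(-1) mod 29 = 12
x = 12 * 28 mod 29 = 17

x ≡ 17 (mod 29)


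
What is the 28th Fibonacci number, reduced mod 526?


F(k) mod 526 for k=1..28:
1, 1, 2, 3, 5, 8, 13, 21, 34, 55, 89, 144, 233, 377, 84, 461, 19, 480, 499, 453, 426, 353, 253, 80, 333, 413, 220, 107
F(28) mod 526 = 107


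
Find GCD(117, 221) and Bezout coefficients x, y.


Tabular extended Euclidean (each row: r = 117*s + 221*t):
r=117, s=1, t=0
r=221, s=0, t=1
q=0: r=117, s=1, t=0   [117*(1) + 221*(0) = 117]
q=1: r=104, s=-1, t=1   [117*(-1) + 221*(1) = 104]
q=1: r=13, s=2, t=-1   [117*(2) + 221*(-1) = 13]
q=8: r=0, s=-17, t=9   [117*(-17) + 221*(9) = 0]
GCD = 13; from the row with r=13: x=2, y=-1
Check: 117*(2) + 221*(-1) = 234 - 221 = 13

GCD = 13, x = 2, y = -1


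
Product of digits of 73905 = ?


7 × 3 × 9 × 0 × 5 = 0


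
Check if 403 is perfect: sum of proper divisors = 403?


Proper divisors of 403: 1, 13, 31
Sum = 1 + 13 + 31 = 45

No, 403 is not perfect (45 ≠ 403)


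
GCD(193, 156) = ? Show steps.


193 = 1 * 156 + 37
156 = 4 * 37 + 8
37 = 4 * 8 + 5
8 = 1 * 5 + 3
5 = 1 * 3 + 2
3 = 1 * 2 + 1
2 = 2 * 1 + 0
GCD = 1


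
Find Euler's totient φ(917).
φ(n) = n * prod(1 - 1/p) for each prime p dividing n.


917 = 7 × 131
Prime factors: 7, 131
φ(917) = 917 × (1-1/7) × (1-1/131)
= 917 × 6/7 × 130/131 = 780

φ(917) = 780


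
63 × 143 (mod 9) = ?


63 × 143 = 9009
9009 mod 9 = 0


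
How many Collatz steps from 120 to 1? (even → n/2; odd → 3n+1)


120 → 60 → 30 → 15 → 46 → 23 → 70 → 35 → 106 → 53 → 160 → 80 → 40 → 20 → 10 → 5 → 16 → 8 → 4 → 2 → 1
Total steps = 20

20 steps


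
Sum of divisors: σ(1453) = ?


Divisors of 1453: 1, 1453
Sum = 1 + 1453 = 1454

σ(1453) = 1454


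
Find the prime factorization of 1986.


1986 / 2 = 993
993 / 3 = 331
331 / 331 = 1
1986 = 2 × 3 × 331


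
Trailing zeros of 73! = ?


floor(73/5) = 14
floor(73/25) = 2
Total = 16

16 trailing zeros


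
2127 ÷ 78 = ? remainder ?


2127 = 78 * 27 + 21
Check: 2106 + 21 = 2127

q = 27, r = 21


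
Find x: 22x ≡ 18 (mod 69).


GCD(22, 69) = 1, unique solution
a^(-1) mod 69 = 22
x = 22 * 18 mod 69 = 51

x ≡ 51 (mod 69)


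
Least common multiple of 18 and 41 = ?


GCD(18, 41) = 1
LCM = 18*41/1 = 738/1 = 738

LCM = 738


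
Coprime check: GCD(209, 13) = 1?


Euclidean algorithm:
209 = 16 * 13 + 1
13 = 13 * 1 + 0
GCD(209, 13) = 1

Yes, coprime (GCD = 1)


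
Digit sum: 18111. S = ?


1 + 8 + 1 + 1 + 1 = 12


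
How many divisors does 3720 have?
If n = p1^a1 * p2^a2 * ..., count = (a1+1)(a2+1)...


3720 = 2^3 × 3^1 × 5^1 × 31^1
d(3720) = (3+1) × (1+1) × (1+1) × (1+1) = 32

32 divisors


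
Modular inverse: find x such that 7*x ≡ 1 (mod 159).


Use the extended Euclidean algorithm on (159, 7); each row r = 159*s + 7*t:
r=159, s=1, t=0
r=7, s=0, t=1
q=22: r=5, s=1, t=-22   [159*(1) + 7*(-22) = 5]
q=1: r=2, s=-1, t=23   [159*(-1) + 7*(23) = 2]
q=2: r=1, s=3, t=-68   [159*(3) + 7*(-68) = 1]
q=2: r=0, s=-7, t=159   [159*(-7) + 7*(159) = 0]
GCD = 1 with t = -68, so 7*(-68) ≡ 1 (mod 159)
Inverse = -68 mod 159 = 91
Check: 7 * 91 = 637 ≡ 1 (mod 159)

7^(-1) ≡ 91 (mod 159)


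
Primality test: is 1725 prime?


1725 / 3 = 575 (exact division)
1725 is NOT prime.

No, 1725 is not prime


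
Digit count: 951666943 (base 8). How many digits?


951666943 in base 8 = 7056244377
Number of digits = 10

10 digits (base 8)


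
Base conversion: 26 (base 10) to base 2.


26 (base 10) = 26 (decimal)
26 (decimal) = 11010 (base 2)


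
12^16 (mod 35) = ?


12^1 mod 35 = 12
12^2 mod 35 = 4
12^3 mod 35 = 13
12^4 mod 35 = 16
12^5 mod 35 = 17
12^6 mod 35 = 29
12^7 mod 35 = 33
12^8 mod 35 = 11
12^9 mod 35 = 27
12^10 mod 35 = 9
12^11 mod 35 = 3
12^12 mod 35 = 1
12^13 mod 35 = 12
12^14 mod 35 = 4
12^15 mod 35 = 13
12^16 mod 35 = 16


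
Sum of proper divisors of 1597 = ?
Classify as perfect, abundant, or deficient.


Proper divisors: 1
Sum = 1 = 1
1 < 1597 → deficient

s(1597) = 1 (deficient)


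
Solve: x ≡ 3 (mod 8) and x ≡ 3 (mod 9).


M = 8*9 = 72
M1 = M/8 = 9, M2 = M/9 = 8
M1^(-1) mod 8 = 1, M2^(-1) mod 9 = 8
x = 3*9*1 + 3*8*8 = 219
219 mod 72 = 3
Check: 3 mod 8 = 3 ✓, 3 mod 9 = 3 ✓

x ≡ 3 (mod 72)


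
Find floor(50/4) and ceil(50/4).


50/4 = 12.5000
floor = 12
ceil = 13

floor = 12, ceil = 13


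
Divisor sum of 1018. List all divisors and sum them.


Divisors of 1018: 1, 2, 509, 1018
Sum = 1 + 2 + 509 + 1018 = 1530

σ(1018) = 1530


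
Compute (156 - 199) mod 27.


156 - 199 = -43
-43 mod 27 = 11


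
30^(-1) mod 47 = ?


Use the extended Euclidean algorithm on (47, 30); each row r = 47*s + 30*t:
r=47, s=1, t=0
r=30, s=0, t=1
q=1: r=17, s=1, t=-1   [47*(1) + 30*(-1) = 17]
q=1: r=13, s=-1, t=2   [47*(-1) + 30*(2) = 13]
q=1: r=4, s=2, t=-3   [47*(2) + 30*(-3) = 4]
q=3: r=1, s=-7, t=11   [47*(-7) + 30*(11) = 1]
q=4: r=0, s=30, t=-47   [47*(30) + 30*(-47) = 0]
GCD = 1 with t = 11, so 30*(11) ≡ 1 (mod 47)
Inverse = 11 mod 47 = 11
Check: 30 * 11 = 330 ≡ 1 (mod 47)

30^(-1) ≡ 11 (mod 47)


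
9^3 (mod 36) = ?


9^1 mod 36 = 9
9^2 mod 36 = 9
9^3 mod 36 = 9


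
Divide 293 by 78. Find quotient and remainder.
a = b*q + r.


293 = 78 * 3 + 59
Check: 234 + 59 = 293

q = 3, r = 59


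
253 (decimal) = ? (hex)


253 (base 10) = 253 (decimal)
253 (decimal) = FD (base 16)


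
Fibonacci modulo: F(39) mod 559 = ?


F(k) mod 559 for k=1..39:
1, 1, 2, 3, 5, 8, 13, 21, 34, 55, 89, 144, 233, 377, 51, 428, 479, 348, 268, 57, 325, 382, 148, 530, 119, 90, 209, 299, 508, 248, 197, 445, 83, 528, 52, 21, 73, 94, 167
F(39) mod 559 = 167


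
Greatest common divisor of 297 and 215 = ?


297 = 1 * 215 + 82
215 = 2 * 82 + 51
82 = 1 * 51 + 31
51 = 1 * 31 + 20
31 = 1 * 20 + 11
20 = 1 * 11 + 9
11 = 1 * 9 + 2
9 = 4 * 2 + 1
2 = 2 * 1 + 0
GCD = 1


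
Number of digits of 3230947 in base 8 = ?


3230947 in base 8 = 14246343
Number of digits = 8

8 digits (base 8)


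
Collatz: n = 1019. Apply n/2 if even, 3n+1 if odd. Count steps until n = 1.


1019 → 3058 → 1529 → 4588 → 2294 → 1147 → 3442 → 1721 → 5164 → 2582 → 1291 → 3874 → 1937 → 5812 → 2906 → 1453 → 4360 → 2180 → 1090 → 545 → 1636 → 818 → 409 → 1228 → 614 → 307 → 922 → 461 → 1384 → 692 → 346 → 173 → 520 → 260 → 130 → 65 → 196 → 98 → 49 → 148 → 74 → 37 → 112 → 56 → 28 → 14 → 7 → 22 → 11 → 34 → 17 → 52 → 26 → 13 → 40 → 20 → 10 → 5 → 16 → 8 → 4 → 2 → 1
Total steps = 62

62 steps


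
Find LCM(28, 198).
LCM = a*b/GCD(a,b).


GCD(28, 198) = 2
LCM = 28*198/2 = 5544/2 = 2772

LCM = 2772


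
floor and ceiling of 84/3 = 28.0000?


84/3 = 28.0000
floor = 28
ceil = 28

floor = 28, ceil = 28


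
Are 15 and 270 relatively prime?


Euclidean algorithm:
270 = 18 * 15 + 0
GCD(15, 270) = 15

No, not coprime (GCD = 15)


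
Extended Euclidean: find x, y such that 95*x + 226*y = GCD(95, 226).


Tabular extended Euclidean (each row: r = 95*s + 226*t):
r=95, s=1, t=0
r=226, s=0, t=1
q=0: r=95, s=1, t=0   [95*(1) + 226*(0) = 95]
q=2: r=36, s=-2, t=1   [95*(-2) + 226*(1) = 36]
q=2: r=23, s=5, t=-2   [95*(5) + 226*(-2) = 23]
q=1: r=13, s=-7, t=3   [95*(-7) + 226*(3) = 13]
q=1: r=10, s=12, t=-5   [95*(12) + 226*(-5) = 10]
q=1: r=3, s=-19, t=8   [95*(-19) + 226*(8) = 3]
q=3: r=1, s=69, t=-29   [95*(69) + 226*(-29) = 1]
q=3: r=0, s=-226, t=95   [95*(-226) + 226*(95) = 0]
GCD = 1; from the row with r=1: x=69, y=-29
Check: 95*(69) + 226*(-29) = 6555 - 6554 = 1

GCD = 1, x = 69, y = -29


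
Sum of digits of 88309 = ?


8 + 8 + 3 + 0 + 9 = 28


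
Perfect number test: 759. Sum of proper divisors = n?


Proper divisors of 759: 1, 3, 11, 23, 33, 69, 253
Sum = 1 + 3 + 11 + 23 + 33 + 69 + 253 = 393

No, 759 is not perfect (393 ≠ 759)


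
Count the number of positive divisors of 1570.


1570 = 2^1 × 5^1 × 157^1
d(1570) = (1+1) × (1+1) × (1+1) = 8

8 divisors


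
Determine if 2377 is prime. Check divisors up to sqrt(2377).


Check divisors up to sqrt(2377) = 48.7545
No divisors found.
2377 is prime.

Yes, 2377 is prime


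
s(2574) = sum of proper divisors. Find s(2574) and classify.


Proper divisors: 1, 2, 3, 6, 9, 11, 13, 18, 22, 26, 33, 39, 66, 78, 99, 117, 143, 198, 234, 286, 429, 858, 1287
Sum = 1 + 2 + 3 + 6 + 9 + 11 + 13 + 18 + 22 + 26 + 33 + 39 + 66 + 78 + 99 + 117 + 143 + 198 + 234 + 286 + 429 + 858 + 1287 = 3978
3978 > 2574 → abundant

s(2574) = 3978 (abundant)


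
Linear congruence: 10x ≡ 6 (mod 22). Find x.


GCD(10, 22) = 2 divides 6
Divide: 5x ≡ 3 (mod 11)
x ≡ 5 (mod 11)


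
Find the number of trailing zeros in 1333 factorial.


floor(1333/5) = 266
floor(1333/25) = 53
floor(1333/125) = 10
floor(1333/625) = 2
Total = 331

331 trailing zeros


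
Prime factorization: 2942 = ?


2942 / 2 = 1471
1471 / 1471 = 1
2942 = 2 × 1471


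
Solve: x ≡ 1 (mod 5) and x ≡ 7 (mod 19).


M = 5*19 = 95
M1 = M/5 = 19, M2 = M/19 = 5
M1^(-1) mod 5 = 4, M2^(-1) mod 19 = 4
x = 1*19*4 + 7*5*4 = 216
216 mod 95 = 26
Check: 26 mod 5 = 1 ✓, 26 mod 19 = 7 ✓

x ≡ 26 (mod 95)


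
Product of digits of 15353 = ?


1 × 5 × 3 × 5 × 3 = 225


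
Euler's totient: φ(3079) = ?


3079 = 3079
Prime factors: 3079
φ(3079) = 3079 × (1-1/3079)
= 3079 × 3078/3079 = 3078

φ(3079) = 3078


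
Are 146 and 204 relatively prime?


Euclidean algorithm:
204 = 1 * 146 + 58
146 = 2 * 58 + 30
58 = 1 * 30 + 28
30 = 1 * 28 + 2
28 = 14 * 2 + 0
GCD(146, 204) = 2

No, not coprime (GCD = 2)


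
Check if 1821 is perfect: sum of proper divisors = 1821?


Proper divisors of 1821: 1, 3, 607
Sum = 1 + 3 + 607 = 611

No, 1821 is not perfect (611 ≠ 1821)


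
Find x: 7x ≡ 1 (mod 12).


GCD(7, 12) = 1, unique solution
a^(-1) mod 12 = 7
x = 7 * 1 mod 12 = 7

x ≡ 7 (mod 12)


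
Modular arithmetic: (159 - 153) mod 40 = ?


159 - 153 = 6
6 mod 40 = 6


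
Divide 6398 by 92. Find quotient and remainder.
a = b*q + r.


6398 = 92 * 69 + 50
Check: 6348 + 50 = 6398

q = 69, r = 50


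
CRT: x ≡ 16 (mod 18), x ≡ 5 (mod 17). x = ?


M = 18*17 = 306
M1 = M/18 = 17, M2 = M/17 = 18
M1^(-1) mod 18 = 17, M2^(-1) mod 17 = 1
x = 16*17*17 + 5*18*1 = 4714
4714 mod 306 = 124
Check: 124 mod 18 = 16 ✓, 124 mod 17 = 5 ✓

x ≡ 124 (mod 306)


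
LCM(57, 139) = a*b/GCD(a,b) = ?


GCD(57, 139) = 1
LCM = 57*139/1 = 7923/1 = 7923

LCM = 7923


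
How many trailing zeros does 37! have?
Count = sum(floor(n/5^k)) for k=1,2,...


floor(37/5) = 7
floor(37/25) = 1
Total = 8

8 trailing zeros


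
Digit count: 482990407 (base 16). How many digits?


482990407 in base 16 = 1CC9D947
Number of digits = 8

8 digits (base 16)


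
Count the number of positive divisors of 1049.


1049 = 1049^1
d(1049) = (1+1) = 2

2 divisors


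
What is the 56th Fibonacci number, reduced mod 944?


F(k) mod 944 for k=1..56:
1, 1, 2, 3, 5, 8, 13, 21, 34, 55, 89, 144, 233, 377, 610, 43, 653, 696, 405, 157, 562, 719, 337, 112, 449, 561, 66, 627, 693, 376, 125, 501, 626, 183, 809, 48, 857, 905, 818, 779, 653, 488, 197, 685, 882, 623, 561, 240, 801, 97, 898, 51, 5, 56, 61, 117
F(56) mod 944 = 117


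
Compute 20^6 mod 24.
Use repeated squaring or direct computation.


20^1 mod 24 = 20
20^2 mod 24 = 16
20^3 mod 24 = 8
20^4 mod 24 = 16
20^5 mod 24 = 8
20^6 mod 24 = 16


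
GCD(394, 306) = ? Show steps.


394 = 1 * 306 + 88
306 = 3 * 88 + 42
88 = 2 * 42 + 4
42 = 10 * 4 + 2
4 = 2 * 2 + 0
GCD = 2


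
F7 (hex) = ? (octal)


F7 (base 16) = 247 (decimal)
247 (decimal) = 367 (base 8)


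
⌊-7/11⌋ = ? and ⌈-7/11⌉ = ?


-7/11 = -0.6364
floor = -1
ceil = 0

floor = -1, ceil = 0


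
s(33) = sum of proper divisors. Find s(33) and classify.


Proper divisors: 1, 3, 11
Sum = 1 + 3 + 11 = 15
15 < 33 → deficient

s(33) = 15 (deficient)


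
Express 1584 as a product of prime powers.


1584 / 2 = 792
792 / 2 = 396
396 / 2 = 198
198 / 2 = 99
99 / 3 = 33
33 / 3 = 11
11 / 11 = 1
1584 = 2^4 × 3^2 × 11


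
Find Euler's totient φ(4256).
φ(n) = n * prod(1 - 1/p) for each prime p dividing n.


4256 = 2^5 × 7 × 19
Prime factors: 2, 7, 19
φ(4256) = 4256 × (1-1/2) × (1-1/7) × (1-1/19)
= 4256 × 1/2 × 6/7 × 18/19 = 1728

φ(4256) = 1728


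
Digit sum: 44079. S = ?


4 + 4 + 0 + 7 + 9 = 24


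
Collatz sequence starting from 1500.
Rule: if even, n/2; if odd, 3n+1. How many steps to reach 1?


1500 → 750 → 375 → 1126 → 563 → 1690 → 845 → 2536 → 1268 → 634 → 317 → 952 → 476 → 238 → 119 → 358 → 179 → 538 → 269 → 808 → 404 → 202 → 101 → 304 → 152 → 76 → 38 → 19 → 58 → 29 → 88 → 44 → 22 → 11 → 34 → 17 → 52 → 26 → 13 → 40 → 20 → 10 → 5 → 16 → 8 → 4 → 2 → 1
Total steps = 47

47 steps


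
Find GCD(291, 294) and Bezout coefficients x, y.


Tabular extended Euclidean (each row: r = 291*s + 294*t):
r=291, s=1, t=0
r=294, s=0, t=1
q=0: r=291, s=1, t=0   [291*(1) + 294*(0) = 291]
q=1: r=3, s=-1, t=1   [291*(-1) + 294*(1) = 3]
q=97: r=0, s=98, t=-97   [291*(98) + 294*(-97) = 0]
GCD = 3; from the row with r=3: x=-1, y=1
Check: 291*(-1) + 294*(1) = -291 + 294 = 3

GCD = 3, x = -1, y = 1


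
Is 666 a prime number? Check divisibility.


666 / 2 = 333 (exact division)
666 is NOT prime.

No, 666 is not prime


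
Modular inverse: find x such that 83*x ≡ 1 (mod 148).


Use the extended Euclidean algorithm on (148, 83); each row r = 148*s + 83*t:
r=148, s=1, t=0
r=83, s=0, t=1
q=1: r=65, s=1, t=-1   [148*(1) + 83*(-1) = 65]
q=1: r=18, s=-1, t=2   [148*(-1) + 83*(2) = 18]
q=3: r=11, s=4, t=-7   [148*(4) + 83*(-7) = 11]
q=1: r=7, s=-5, t=9   [148*(-5) + 83*(9) = 7]
q=1: r=4, s=9, t=-16   [148*(9) + 83*(-16) = 4]
q=1: r=3, s=-14, t=25   [148*(-14) + 83*(25) = 3]
q=1: r=1, s=23, t=-41   [148*(23) + 83*(-41) = 1]
q=3: r=0, s=-83, t=148   [148*(-83) + 83*(148) = 0]
GCD = 1 with t = -41, so 83*(-41) ≡ 1 (mod 148)
Inverse = -41 mod 148 = 107
Check: 83 * 107 = 8881 ≡ 1 (mod 148)

83^(-1) ≡ 107 (mod 148)


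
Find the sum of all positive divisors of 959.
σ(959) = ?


Divisors of 959: 1, 7, 137, 959
Sum = 1 + 7 + 137 + 959 = 1104

σ(959) = 1104


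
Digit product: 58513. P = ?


5 × 8 × 5 × 1 × 3 = 600


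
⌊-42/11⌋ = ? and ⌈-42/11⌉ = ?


-42/11 = -3.8182
floor = -4
ceil = -3

floor = -4, ceil = -3


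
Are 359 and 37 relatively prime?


Euclidean algorithm:
359 = 9 * 37 + 26
37 = 1 * 26 + 11
26 = 2 * 11 + 4
11 = 2 * 4 + 3
4 = 1 * 3 + 1
3 = 3 * 1 + 0
GCD(359, 37) = 1

Yes, coprime (GCD = 1)


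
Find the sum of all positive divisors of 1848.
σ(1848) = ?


Divisors of 1848: 1, 2, 3, 4, 6, 7, 8, 11, 12, 14, 21, 22, 24, 28, 33, 42, 44, 56, 66, 77, 84, 88, 132, 154, 168, 231, 264, 308, 462, 616, 924, 1848
Sum = 1 + 2 + 3 + 4 + 6 + 7 + 8 + 11 + 12 + 14 + 21 + 22 + 24 + 28 + 33 + 42 + 44 + 56 + 66 + 77 + 84 + 88 + 132 + 154 + 168 + 231 + 264 + 308 + 462 + 616 + 924 + 1848 = 5760

σ(1848) = 5760


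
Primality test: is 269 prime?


Check divisors up to sqrt(269) = 16.4012
No divisors found.
269 is prime.

Yes, 269 is prime


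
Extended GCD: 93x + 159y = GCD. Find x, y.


Tabular extended Euclidean (each row: r = 93*s + 159*t):
r=93, s=1, t=0
r=159, s=0, t=1
q=0: r=93, s=1, t=0   [93*(1) + 159*(0) = 93]
q=1: r=66, s=-1, t=1   [93*(-1) + 159*(1) = 66]
q=1: r=27, s=2, t=-1   [93*(2) + 159*(-1) = 27]
q=2: r=12, s=-5, t=3   [93*(-5) + 159*(3) = 12]
q=2: r=3, s=12, t=-7   [93*(12) + 159*(-7) = 3]
q=4: r=0, s=-53, t=31   [93*(-53) + 159*(31) = 0]
GCD = 3; from the row with r=3: x=12, y=-7
Check: 93*(12) + 159*(-7) = 1116 - 1113 = 3

GCD = 3, x = 12, y = -7


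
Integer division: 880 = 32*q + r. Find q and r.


880 = 32 * 27 + 16
Check: 864 + 16 = 880

q = 27, r = 16


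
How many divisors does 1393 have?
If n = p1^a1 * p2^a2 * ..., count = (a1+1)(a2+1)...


1393 = 7^1 × 199^1
d(1393) = (1+1) × (1+1) = 4

4 divisors


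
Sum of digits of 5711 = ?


5 + 7 + 1 + 1 = 14


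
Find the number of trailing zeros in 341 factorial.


floor(341/5) = 68
floor(341/25) = 13
floor(341/125) = 2
Total = 83

83 trailing zeros


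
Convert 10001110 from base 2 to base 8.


10001110 (base 2) = 142 (decimal)
142 (decimal) = 216 (base 8)


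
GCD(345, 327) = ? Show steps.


345 = 1 * 327 + 18
327 = 18 * 18 + 3
18 = 6 * 3 + 0
GCD = 3


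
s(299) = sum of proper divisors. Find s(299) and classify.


Proper divisors: 1, 13, 23
Sum = 1 + 13 + 23 = 37
37 < 299 → deficient

s(299) = 37 (deficient)


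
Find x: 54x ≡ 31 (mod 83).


GCD(54, 83) = 1, unique solution
a^(-1) mod 83 = 20
x = 20 * 31 mod 83 = 39

x ≡ 39 (mod 83)


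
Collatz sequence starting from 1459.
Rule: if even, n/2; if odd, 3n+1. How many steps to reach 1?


1459 → 4378 → 2189 → 6568 → 3284 → 1642 → 821 → 2464 → 1232 → 616 → 308 → 154 → 77 → 232 → 116 → 58 → 29 → 88 → 44 → 22 → 11 → 34 → 17 → 52 → 26 → 13 → 40 → 20 → 10 → 5 → 16 → 8 → 4 → 2 → 1
Total steps = 34

34 steps


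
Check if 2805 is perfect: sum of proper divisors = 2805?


Proper divisors of 2805: 1, 3, 5, 11, 15, 17, 33, 51, 55, 85, 165, 187, 255, 561, 935
Sum = 1 + 3 + 5 + 11 + 15 + 17 + 33 + 51 + 55 + 85 + 165 + 187 + 255 + 561 + 935 = 2379

No, 2805 is not perfect (2379 ≠ 2805)


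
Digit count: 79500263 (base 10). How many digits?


79500263 has 8 digits in base 10
floor(log10(79500263)) + 1 = floor(7.9004) + 1 = 8

8 digits (base 10)


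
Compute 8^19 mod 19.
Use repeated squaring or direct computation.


8^1 mod 19 = 8
8^2 mod 19 = 7
8^3 mod 19 = 18
8^4 mod 19 = 11
8^5 mod 19 = 12
8^6 mod 19 = 1
8^7 mod 19 = 8
8^8 mod 19 = 7
8^9 mod 19 = 18
8^10 mod 19 = 11
8^11 mod 19 = 12
8^12 mod 19 = 1
8^13 mod 19 = 8
8^14 mod 19 = 7
8^15 mod 19 = 18
8^16 mod 19 = 11
8^17 mod 19 = 12
8^18 mod 19 = 1
8^19 mod 19 = 8


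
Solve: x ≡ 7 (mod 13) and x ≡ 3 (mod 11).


M = 13*11 = 143
M1 = M/13 = 11, M2 = M/11 = 13
M1^(-1) mod 13 = 6, M2^(-1) mod 11 = 6
x = 7*11*6 + 3*13*6 = 696
696 mod 143 = 124
Check: 124 mod 13 = 7 ✓, 124 mod 11 = 3 ✓

x ≡ 124 (mod 143)


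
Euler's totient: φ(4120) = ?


4120 = 2^3 × 5 × 103
Prime factors: 2, 5, 103
φ(4120) = 4120 × (1-1/2) × (1-1/5) × (1-1/103)
= 4120 × 1/2 × 4/5 × 102/103 = 1632

φ(4120) = 1632


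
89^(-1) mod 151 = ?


Use the extended Euclidean algorithm on (151, 89); each row r = 151*s + 89*t:
r=151, s=1, t=0
r=89, s=0, t=1
q=1: r=62, s=1, t=-1   [151*(1) + 89*(-1) = 62]
q=1: r=27, s=-1, t=2   [151*(-1) + 89*(2) = 27]
q=2: r=8, s=3, t=-5   [151*(3) + 89*(-5) = 8]
q=3: r=3, s=-10, t=17   [151*(-10) + 89*(17) = 3]
q=2: r=2, s=23, t=-39   [151*(23) + 89*(-39) = 2]
q=1: r=1, s=-33, t=56   [151*(-33) + 89*(56) = 1]
q=2: r=0, s=89, t=-151   [151*(89) + 89*(-151) = 0]
GCD = 1 with t = 56, so 89*(56) ≡ 1 (mod 151)
Inverse = 56 mod 151 = 56
Check: 89 * 56 = 4984 ≡ 1 (mod 151)

89^(-1) ≡ 56 (mod 151)


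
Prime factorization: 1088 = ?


1088 / 2 = 544
544 / 2 = 272
272 / 2 = 136
136 / 2 = 68
68 / 2 = 34
34 / 2 = 17
17 / 17 = 1
1088 = 2^6 × 17


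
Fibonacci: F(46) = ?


Sequence: 1, 1, 2, 3, 5, 8, 13, 21, 34, 55, 89, 144, 233, 377, 610, 987, 1597, 2584, 4181, 6765, 10946, 17711, 28657, 46368, 75025, 121393, 196418, 317811, 514229, 832040, 1346269, 2178309, 3524578, 5702887, 9227465, 14930352, 24157817, 39088169, 63245986, 102334155, 165580141, 267914296, 433494437, 701408733, 1134903170, 1836311903
F(46) = 1836311903


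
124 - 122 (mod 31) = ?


124 - 122 = 2
2 mod 31 = 2


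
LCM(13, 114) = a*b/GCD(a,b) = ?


GCD(13, 114) = 1
LCM = 13*114/1 = 1482/1 = 1482

LCM = 1482


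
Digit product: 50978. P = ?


5 × 0 × 9 × 7 × 8 = 0


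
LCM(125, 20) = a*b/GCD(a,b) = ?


GCD(125, 20) = 5
LCM = 125*20/5 = 2500/5 = 500

LCM = 500


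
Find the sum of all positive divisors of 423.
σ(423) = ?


Divisors of 423: 1, 3, 9, 47, 141, 423
Sum = 1 + 3 + 9 + 47 + 141 + 423 = 624

σ(423) = 624


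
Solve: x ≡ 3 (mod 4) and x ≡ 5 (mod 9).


M = 4*9 = 36
M1 = M/4 = 9, M2 = M/9 = 4
M1^(-1) mod 4 = 1, M2^(-1) mod 9 = 7
x = 3*9*1 + 5*4*7 = 167
167 mod 36 = 23
Check: 23 mod 4 = 3 ✓, 23 mod 9 = 5 ✓

x ≡ 23 (mod 36)


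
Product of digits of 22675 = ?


2 × 2 × 6 × 7 × 5 = 840


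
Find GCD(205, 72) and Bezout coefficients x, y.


Tabular extended Euclidean (each row: r = 205*s + 72*t):
r=205, s=1, t=0
r=72, s=0, t=1
q=2: r=61, s=1, t=-2   [205*(1) + 72*(-2) = 61]
q=1: r=11, s=-1, t=3   [205*(-1) + 72*(3) = 11]
q=5: r=6, s=6, t=-17   [205*(6) + 72*(-17) = 6]
q=1: r=5, s=-7, t=20   [205*(-7) + 72*(20) = 5]
q=1: r=1, s=13, t=-37   [205*(13) + 72*(-37) = 1]
q=5: r=0, s=-72, t=205   [205*(-72) + 72*(205) = 0]
GCD = 1; from the row with r=1: x=13, y=-37
Check: 205*(13) + 72*(-37) = 2665 - 2664 = 1

GCD = 1, x = 13, y = -37
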